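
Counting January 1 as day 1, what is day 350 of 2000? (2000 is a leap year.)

January has 31 days (350 − 31 = 319 remain).
February has 29 days (319 − 29 = 290 remain).
March has 31 days (290 − 31 = 259 remain).
April has 30 days (259 − 30 = 229 remain).
May has 31 days (229 − 31 = 198 remain).
June has 30 days (198 − 30 = 168 remain).
July has 31 days (168 − 31 = 137 remain).
August has 31 days (137 − 31 = 106 remain).
September has 30 days (106 − 30 = 76 remain).
October has 31 days (76 − 31 = 45 remain).
November has 30 days (45 − 30 = 15 remain).
15 into December → December 15.

December 15, 2000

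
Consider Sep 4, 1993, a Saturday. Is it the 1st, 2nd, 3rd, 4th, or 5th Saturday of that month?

Day 4 falls in week ⌈4/7⌉ of the month.
Days 1–7 hold the 1st Saturday, 8–14 the 2nd, 15–21 the 3rd, 22–28 the 4th, 29–31 the 5th.
4 is in the range for the 1st.

1st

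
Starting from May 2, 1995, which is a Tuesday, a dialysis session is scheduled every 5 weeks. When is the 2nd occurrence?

The 2nd occurrence is 1 interval after the first: 1 × 35 = 35 days after May 2, 1995.
May has 31 days — 29 days to the end of May leaves 6.
6 days into Jun → Jun 6, 1995.

Jun 6, 1995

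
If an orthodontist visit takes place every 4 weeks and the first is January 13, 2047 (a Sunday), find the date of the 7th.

The 7th occurrence is 6 intervals after the first: 6 × 28 = 168 days after January 13, 2047.
January has 31 days — 18 days to the end of January leaves 150.
February has 28 days (122 left).
March has 31 days (91 left).
April has 30 days (61 left).
May has 31 days (30 left).
30 days into June → June 30, 2047.

June 30, 2047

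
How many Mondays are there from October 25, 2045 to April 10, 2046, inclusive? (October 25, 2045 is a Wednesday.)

October 25, 2045 is a Wednesday; the first Monday on or after it is October 30, 2045 (5 days later).
From October 30, 2045 to April 10, 2046: 1 + 30 + 31 + 31 + 28 + 31 + 10 = 162 days (rest of October, November, December, January, February, March, April).
162 ÷ 7 = 23 full weeks with remainder 1, so 23 more Mondays after the first → 24.

24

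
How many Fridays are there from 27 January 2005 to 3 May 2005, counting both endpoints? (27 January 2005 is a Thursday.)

27 January 2005 is a Thursday; the first Friday on or after it is 28 January 2005 (1 day later).
From 28 January 2005 to 3 May 2005: 3 + 28 + 31 + 30 + 3 = 95 days (rest of January, February, March, April, May).
95 ÷ 7 = 13 full weeks with remainder 4, so 13 more Fridays after the first → 14.

14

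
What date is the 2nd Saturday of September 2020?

September 2020 begins on a Tuesday, so the first Saturday is September 5 (4 days later).
The 2nd Saturday is 1 weeks later: 5 + 7 = 12.

September 12, 2020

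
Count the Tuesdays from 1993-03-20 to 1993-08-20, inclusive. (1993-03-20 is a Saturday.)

1993-03-20 is a Saturday; the first Tuesday on or after it is 1993-03-23 (3 days later).
From 1993-03-23 to 1993-08-20: 8 + 30 + 31 + 30 + 31 + 20 = 150 days (rest of March, April, May, June, July, August).
150 ÷ 7 = 21 full weeks with remainder 3, so 21 more Tuesdays after the first → 22.

22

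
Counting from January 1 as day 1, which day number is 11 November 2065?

Days in months before November: 31 + 28 + 31 + 30 + 31 + 30 + 31 + 31 + 30 + 31 = 304.
Plus 11 days into November → day 315.

315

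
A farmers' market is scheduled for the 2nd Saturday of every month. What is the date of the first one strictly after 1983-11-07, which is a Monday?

1983-11-12

November 1983 starts on a Tuesday; its first Saturday is the 5th, so the 2nd Saturday is the 12th — 1983-11-12.
1983-11-12 is after 1983-11-07, so that is the next one.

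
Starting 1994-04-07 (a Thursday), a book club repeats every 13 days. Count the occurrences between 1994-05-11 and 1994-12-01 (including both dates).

16

Occurrences land 13·i days after 1994-04-07 for i = 0, 1, 2, …
1994-05-11 is 34 days after the start; 34 ÷ 13 = 2 remainder 8; since the remainder is 8, round up to i = 3. First occurrence in the window: #4 on 1994-05-16 (3×13 = 39 days in).
1994-12-01 is 238 days after the start; 238 ÷ 13 = 18 remainder 4. Last occurrence in the window: #19 on 1994-11-27.
Occurrences #4 through #19: 16 in total.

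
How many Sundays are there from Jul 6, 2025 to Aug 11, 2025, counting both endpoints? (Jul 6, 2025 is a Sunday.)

Jul 6, 2025 is a Sunday; the first Sunday on or after it is Jul 6, 2025.
From Jul 6, 2025 to Aug 11, 2025: 25 + 11 = 36 days (rest of Jul, Aug).
36 ÷ 7 = 5 full weeks with remainder 1, so 5 more Sundays after the first → 6.

6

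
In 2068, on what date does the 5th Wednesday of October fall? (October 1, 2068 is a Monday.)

2068-10-31

October 2068 begins on a Monday, so the first Wednesday is October 3 (2 days later).
The 5th Wednesday is 4 weeks later: 3 + 28 = 31.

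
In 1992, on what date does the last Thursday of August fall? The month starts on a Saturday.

August 1992 begins on a Saturday, so the first Thursday is August 6 (5 days later).
August 1992 has 31 days. Adding weeks: 6, 13, 20, 27 — the last one ≤ 31 is the 27th.

August 27, 1992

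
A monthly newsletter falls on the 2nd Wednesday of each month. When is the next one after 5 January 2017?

11 January 2017

January 2017 starts on a Sunday; its first Wednesday is the 4th, so the 2nd Wednesday is the 11th — 11 January 2017.
11 January 2017 is after 5 January 2017, so that is the next one.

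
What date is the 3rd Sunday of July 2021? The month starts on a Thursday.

July 2021 begins on a Thursday, so the first Sunday is July 4 (3 days later).
The 3rd Sunday is 2 weeks later: 4 + 14 = 18.

18 July 2021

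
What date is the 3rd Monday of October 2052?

October 2052 begins on a Tuesday, so the first Monday is October 7 (6 days later).
The 3rd Monday is 2 weeks later: 7 + 14 = 21.

2052-10-21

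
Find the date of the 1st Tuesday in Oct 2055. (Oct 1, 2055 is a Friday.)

Oct 5, 2055

Oct 2055 begins on a Friday, so the first Tuesday is Oct 5 (4 days later).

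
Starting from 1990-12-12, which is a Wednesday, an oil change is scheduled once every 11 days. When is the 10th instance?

1991-03-21

The 10th occurrence is 9 intervals after the first: 9 × 11 = 99 days after 1990-12-12.
December has 31 days — 19 days to the end of December leaves 80.
January has 31 days (49 left).
February has 28 days (21 left).
21 days into March → 1991-03-21.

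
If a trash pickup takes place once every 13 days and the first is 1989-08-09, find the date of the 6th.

1989-10-13

The 6th occurrence is 5 intervals after the first: 5 × 13 = 65 days after 1989-08-09.
August has 31 days — 22 days to the end of August leaves 43.
September has 30 days (13 left).
13 days into October → 1989-10-13.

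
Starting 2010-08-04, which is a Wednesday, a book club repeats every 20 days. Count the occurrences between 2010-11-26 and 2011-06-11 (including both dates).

Occurrences land 20·i days after 2010-08-04 for i = 0, 1, 2, …
2010-11-26 is 114 days after the start; 114 ÷ 20 = 5 remainder 14; since the remainder is 14, round up to i = 6. First occurrence in the window: #7 on 2010-12-02 (6×20 = 120 days in).
2011-06-11 is 311 days after the start; 311 ÷ 20 = 15 remainder 11. Last occurrence in the window: #16 on 2011-05-31.
Occurrences #7 through #16: 10 in total.

10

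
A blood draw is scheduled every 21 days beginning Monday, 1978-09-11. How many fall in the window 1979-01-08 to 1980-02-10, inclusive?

Occurrences land 21·i days after 1978-09-11 for i = 0, 1, 2, …
1979-01-08 is 119 days after the start; 119 ÷ 21 = 5 remainder 14; since the remainder is 14, round up to i = 6. First occurrence in the window: #7 on 1979-01-15 (6×21 = 126 days in).
1980-02-10 is 517 days after the start; 517 ÷ 21 = 24 remainder 13. Last occurrence in the window: #25 on 1980-01-28.
Occurrences #7 through #25: 19 in total.

19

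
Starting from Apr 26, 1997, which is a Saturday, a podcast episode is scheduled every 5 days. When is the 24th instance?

The 24th occurrence is 23 intervals after the first: 23 × 5 = 115 days after Apr 26, 1997.
Apr has 30 days — 4 days to the end of Apr leaves 111.
May has 31 days (80 left).
Jun has 30 days (50 left).
Jul has 31 days (19 left).
19 days into Aug → Aug 19, 1997.

Aug 19, 1997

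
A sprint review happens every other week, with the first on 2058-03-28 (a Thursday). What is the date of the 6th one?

2058-06-06

The 6th occurrence is 5 intervals after the first: 5 × 14 = 70 days after 2058-03-28.
March has 31 days — 3 days to the end of March leaves 67.
April has 30 days (37 left).
May has 31 days (6 left).
6 days into June → 2058-06-06.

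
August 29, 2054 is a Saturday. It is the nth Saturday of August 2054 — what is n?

5th

Day 29 falls in week ⌈29/7⌉ of the month.
Days 1–7 hold the 1st Saturday, 8–14 the 2nd, 15–21 the 3rd, 22–28 the 4th, 29–31 the 5th.
29 is in the range for the 5th.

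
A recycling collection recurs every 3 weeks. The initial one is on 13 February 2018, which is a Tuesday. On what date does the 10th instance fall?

The 10th occurrence is 9 intervals after the first: 9 × 21 = 189 days after 13 February 2018.
February has 28 days — 15 days to the end of February leaves 174.
March has 31 days (143 left).
April has 30 days (113 left).
May has 31 days (82 left).
June has 30 days (52 left).
July has 31 days (21 left).
21 days into August → 21 August 2018.

21 August 2018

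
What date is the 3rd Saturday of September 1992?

The first Saturday of September 1992 is September 5.
The 3rd Saturday is 2 weeks later: 5 + 14 = 19.

1992-09-19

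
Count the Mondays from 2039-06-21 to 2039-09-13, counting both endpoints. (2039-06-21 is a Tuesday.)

2039-06-21 is a Tuesday; the first Monday on or after it is 2039-06-27 (6 days later).
From 2039-06-27 to 2039-09-13: 3 + 31 + 31 + 13 = 78 days (rest of June, July, August, September).
78 ÷ 7 = 11 full weeks with remainder 1, so 11 more Mondays after the first → 12.

12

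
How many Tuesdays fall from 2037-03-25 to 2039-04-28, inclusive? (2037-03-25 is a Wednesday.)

109

2037-03-25 is a Wednesday; the first Tuesday on or after it is 2037-03-31 (6 days later).
From 2037-03-31 to 2039-04-28: 275 + 365 + 118 = 758 days (rest of 2037, 2038, to 2039-04-28 in 2039).
758 ÷ 7 = 108 full weeks with remainder 2, so 108 more Tuesdays after the first → 109.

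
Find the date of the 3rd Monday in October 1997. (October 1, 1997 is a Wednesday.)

October 1997 begins on a Wednesday, so the first Monday is October 6 (5 days later).
The 3rd Monday is 2 weeks later: 6 + 14 = 20.

20 October 1997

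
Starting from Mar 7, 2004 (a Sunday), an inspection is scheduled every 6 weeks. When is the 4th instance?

Jul 11, 2004

The 4th occurrence is 3 intervals after the first: 3 × 42 = 126 days after Mar 7, 2004.
Mar has 31 days — 24 days to the end of Mar leaves 102.
Apr has 30 days (72 left).
May has 31 days (41 left).
Jun has 30 days (11 left).
11 days into Jul → Jul 11, 2004.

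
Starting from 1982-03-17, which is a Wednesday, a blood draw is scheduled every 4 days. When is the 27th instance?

1982-06-29

The 27th occurrence is 26 intervals after the first: 26 × 4 = 104 days after 1982-03-17.
March has 31 days — 14 days to the end of March leaves 90.
April has 30 days (60 left).
May has 31 days (29 left).
29 days into June → 1982-06-29.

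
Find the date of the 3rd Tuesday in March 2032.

March 2032 begins on a Monday, so the first Tuesday is March 2 (1 day later).
The 3rd Tuesday is 2 weeks later: 2 + 14 = 16.

March 16, 2032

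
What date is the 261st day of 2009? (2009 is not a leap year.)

September 18, 2009

January has 31 days (261 − 31 = 230 remain).
February has 28 days (230 − 28 = 202 remain).
March has 31 days (202 − 31 = 171 remain).
April has 30 days (171 − 30 = 141 remain).
May has 31 days (141 − 31 = 110 remain).
June has 30 days (110 − 30 = 80 remain).
July has 31 days (80 − 31 = 49 remain).
August has 31 days (49 − 31 = 18 remain).
18 into September → September 18.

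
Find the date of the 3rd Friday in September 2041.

September 2041 begins on a Sunday, so the first Friday is September 6 (5 days later).
The 3rd Friday is 2 weeks later: 6 + 14 = 20.

September 20, 2041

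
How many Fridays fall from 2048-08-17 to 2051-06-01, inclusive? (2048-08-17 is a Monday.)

145

2048-08-17 is a Monday; the first Friday on or after it is 2048-08-21 (4 days later).
From 2048-08-21 to 2051-06-01: 132 + 365 + 365 + 152 = 1014 days (rest of 2048, 2049, 2050, to 2051-06-01 in 2051).
1014 ÷ 7 = 144 full weeks with remainder 6, so 144 more Fridays after the first → 145.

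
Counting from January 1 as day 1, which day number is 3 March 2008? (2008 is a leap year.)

63

Days in months before March: 31 + 29 = 60.
Plus 3 days into March → day 63.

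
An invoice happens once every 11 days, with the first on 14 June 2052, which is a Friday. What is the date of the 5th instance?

The 5th occurrence is 4 intervals after the first: 4 × 11 = 44 days after 14 June 2052.
June has 30 days — 16 days to the end of June leaves 28.
28 days into July → 28 July 2052.

28 July 2052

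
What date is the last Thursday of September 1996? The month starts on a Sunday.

September 26, 1996

September 1996 begins on a Sunday, so the first Thursday is September 5 (4 days later).
September 1996 has 30 days. Adding weeks: 5, 12, 19, 26 — the last one ≤ 30 is the 26th.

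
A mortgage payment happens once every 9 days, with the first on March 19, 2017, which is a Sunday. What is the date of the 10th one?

The 10th occurrence is 9 intervals after the first: 9 × 9 = 81 days after March 19, 2017.
March has 31 days — 12 days to the end of March leaves 69.
April has 30 days (39 left).
May has 31 days (8 left).
8 days into June → June 8, 2017.

June 8, 2017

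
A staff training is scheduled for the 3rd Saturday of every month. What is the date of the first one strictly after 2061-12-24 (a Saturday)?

December 2061 starts on a Thursday; its first Saturday is the 3rd, so the 3rd Saturday is the 17th — 2061-12-17.
That is not after 2061-12-24, so look at January 2062.
January 2062 starts on a Sunday; its first Saturday is the 7th, so the 3rd Saturday is the 21st — 2062-01-21.

2062-01-21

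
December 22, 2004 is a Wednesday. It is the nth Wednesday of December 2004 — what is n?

Day 22 falls in week ⌈22/7⌉ of the month.
Days 1–7 hold the 1st Wednesday, 8–14 the 2nd, 15–21 the 3rd, 22–28 the 4th, 29–31 the 5th.
22 is in the range for the 4th.

4th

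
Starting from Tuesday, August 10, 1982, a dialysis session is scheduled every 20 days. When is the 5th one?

The 5th occurrence is 4 intervals after the first: 4 × 20 = 80 days after August 10, 1982.
August has 31 days — 21 days to the end of August leaves 59.
September has 30 days (29 left).
29 days into October → October 29, 1982.

October 29, 1982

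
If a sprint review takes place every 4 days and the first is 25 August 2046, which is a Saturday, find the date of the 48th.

1 March 2047

The 48th occurrence is 47 intervals after the first: 47 × 4 = 188 days after 25 August 2046.
August has 31 days — 6 days to the end of August leaves 182.
September has 30 days (152 left).
October has 31 days (121 left).
November has 30 days (91 left).
December has 31 days (60 left).
January has 31 days (29 left).
February has 28 days (1 left).
1 day into March → 1 March 2047.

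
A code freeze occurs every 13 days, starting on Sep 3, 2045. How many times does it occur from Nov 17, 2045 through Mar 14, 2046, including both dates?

9

Occurrences land 13·i days after Sep 3, 2045 for i = 0, 1, 2, …
Nov 17, 2045 is 75 days after the start; 75 ÷ 13 = 5 remainder 10; since the remainder is 10, round up to i = 6. First occurrence in the window: #7 on Nov 20, 2045 (6×13 = 78 days in).
Mar 14, 2046 is 192 days after the start; 192 ÷ 13 = 14 remainder 10. Last occurrence in the window: #15 on Mar 4, 2046.
Occurrences #7 through #15: 9 in total.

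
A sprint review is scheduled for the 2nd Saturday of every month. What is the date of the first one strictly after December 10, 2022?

January 14, 2023

December 2022 starts on a Thursday; its first Saturday is the 3rd, so the 2nd Saturday is the 10th — December 10, 2022.
That is not after December 10, 2022, so look at January 2023.
January 2023 starts on a Sunday; its first Saturday is the 7th, so the 2nd Saturday is the 14th — January 14, 2023.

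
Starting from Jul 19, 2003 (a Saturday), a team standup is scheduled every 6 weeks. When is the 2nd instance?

Aug 30, 2003

The 2nd occurrence is 1 interval after the first: 1 × 42 = 42 days after Jul 19, 2003.
Jul has 31 days — 12 days to the end of Jul leaves 30.
30 days into Aug → Aug 30, 2003.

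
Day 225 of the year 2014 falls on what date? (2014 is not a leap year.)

January has 31 days (225 − 31 = 194 remain).
February has 28 days (194 − 28 = 166 remain).
March has 31 days (166 − 31 = 135 remain).
April has 30 days (135 − 30 = 105 remain).
May has 31 days (105 − 31 = 74 remain).
June has 30 days (74 − 30 = 44 remain).
July has 31 days (44 − 31 = 13 remain).
13 into August → August 13.

2014-08-13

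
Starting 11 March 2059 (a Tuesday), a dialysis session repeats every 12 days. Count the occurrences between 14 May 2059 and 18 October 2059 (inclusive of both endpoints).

13

Occurrences land 12·i days after 11 March 2059 for i = 0, 1, 2, …
14 May 2059 is 64 days after the start; 64 ÷ 12 = 5 remainder 4; since the remainder is 4, round up to i = 6. First occurrence in the window: #7 on 22 May 2059 (6×12 = 72 days in).
18 October 2059 is 221 days after the start; 221 ÷ 12 = 18 remainder 5. Last occurrence in the window: #19 on 13 October 2059.
Occurrences #7 through #19: 13 in total.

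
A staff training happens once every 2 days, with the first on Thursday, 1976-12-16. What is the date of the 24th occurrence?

The 24th occurrence is 23 intervals after the first: 23 × 2 = 46 days after 1976-12-16.
December has 31 days — 15 days to the end of December leaves 31.
31 days into January → 1977-01-31.

1977-01-31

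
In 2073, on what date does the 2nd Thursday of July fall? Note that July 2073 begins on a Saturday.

2073-07-13

July 2073 begins on a Saturday, so the first Thursday is July 6 (5 days later).
The 2nd Thursday is 1 weeks later: 6 + 7 = 13.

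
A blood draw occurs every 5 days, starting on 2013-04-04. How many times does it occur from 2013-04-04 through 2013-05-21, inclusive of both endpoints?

10

Occurrences land 5·i days after 2013-04-04 for i = 0, 1, 2, …
The window opens on the start date, so the first occurrence inside is #1 on 2013-04-04.
2013-05-21 is 47 days after the start; 47 ÷ 5 = 9 remainder 2. Last occurrence in the window: #10 on 2013-05-19.
Occurrences #1 through #10: 10 in total.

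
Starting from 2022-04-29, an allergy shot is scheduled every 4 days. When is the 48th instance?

2022-11-03

The 48th occurrence is 47 intervals after the first: 47 × 4 = 188 days after 2022-04-29.
April has 30 days — 1 day to the end of April leaves 187.
May has 31 days (156 left).
June has 30 days (126 left).
July has 31 days (95 left).
August has 31 days (64 left).
September has 30 days (34 left).
October has 31 days (3 left).
3 days into November → 2022-11-03.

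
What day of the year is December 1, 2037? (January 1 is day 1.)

Days in months before December: 31 + 28 + 31 + 30 + 31 + 30 + 31 + 31 + 30 + 31 + 30 = 334.
Plus 1 day into December → day 335.

335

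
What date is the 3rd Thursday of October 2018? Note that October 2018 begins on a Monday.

October 2018 begins on a Monday, so the first Thursday is October 4 (3 days later).
The 3rd Thursday is 2 weeks later: 4 + 14 = 18.

2018-10-18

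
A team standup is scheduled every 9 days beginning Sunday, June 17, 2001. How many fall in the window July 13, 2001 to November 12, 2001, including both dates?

Occurrences land 9·i days after June 17, 2001 for i = 0, 1, 2, …
July 13, 2001 is 26 days after the start; 26 ÷ 9 = 2 remainder 8; since the remainder is 8, round up to i = 3. First occurrence in the window: #4 on July 14, 2001 (3×9 = 27 days in).
November 12, 2001 is 148 days after the start; 148 ÷ 9 = 16 remainder 4. Last occurrence in the window: #17 on November 8, 2001.
Occurrences #4 through #17: 14 in total.

14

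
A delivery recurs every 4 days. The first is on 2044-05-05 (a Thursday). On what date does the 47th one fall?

The 47th occurrence is 46 intervals after the first: 46 × 4 = 184 days after 2044-05-05.
May has 31 days — 26 days to the end of May leaves 158.
June has 30 days (128 left).
July has 31 days (97 left).
August has 31 days (66 left).
September has 30 days (36 left).
October has 31 days (5 left).
5 days into November → 2044-11-05.

2044-11-05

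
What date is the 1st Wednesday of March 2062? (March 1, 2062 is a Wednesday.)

1 March 2062

March 2062 begins on a Wednesday, so the first Wednesday is March 1.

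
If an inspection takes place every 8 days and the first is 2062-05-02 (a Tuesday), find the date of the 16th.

2062-08-30

The 16th occurrence is 15 intervals after the first: 15 × 8 = 120 days after 2062-05-02.
May has 31 days — 29 days to the end of May leaves 91.
June has 30 days (61 left).
July has 31 days (30 left).
30 days into August → 2062-08-30.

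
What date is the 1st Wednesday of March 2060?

The first Wednesday of March 2060 is March 3.

March 3, 2060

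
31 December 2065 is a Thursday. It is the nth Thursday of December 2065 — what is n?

5th

Day 31 falls in week ⌈31/7⌉ of the month.
Days 1–7 hold the 1st Thursday, 8–14 the 2nd, 15–21 the 3rd, 22–28 the 4th, 29–31 the 5th.
31 is in the range for the 5th.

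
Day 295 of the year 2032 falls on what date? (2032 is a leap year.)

21 October 2032

January has 31 days (295 − 31 = 264 remain).
February has 29 days (264 − 29 = 235 remain).
March has 31 days (235 − 31 = 204 remain).
April has 30 days (204 − 30 = 174 remain).
May has 31 days (174 − 31 = 143 remain).
June has 30 days (143 − 30 = 113 remain).
July has 31 days (113 − 31 = 82 remain).
August has 31 days (82 − 31 = 51 remain).
September has 30 days (51 − 30 = 21 remain).
21 into October → October 21.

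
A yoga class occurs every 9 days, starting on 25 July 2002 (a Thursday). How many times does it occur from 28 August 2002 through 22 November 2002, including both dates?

Occurrences land 9·i days after 25 July 2002 for i = 0, 1, 2, …
28 August 2002 is 34 days after the start; 34 ÷ 9 = 3 remainder 7; since the remainder is 7, round up to i = 4. First occurrence in the window: #5 on 30 August 2002 (4×9 = 36 days in).
22 November 2002 is 120 days after the start; 120 ÷ 9 = 13 remainder 3. Last occurrence in the window: #14 on 19 November 2002.
Occurrences #5 through #14: 10 in total.

10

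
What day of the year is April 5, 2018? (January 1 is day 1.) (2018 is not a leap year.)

Days in months before April: 31 + 28 + 31 = 90.
Plus 5 days into April → day 95.

95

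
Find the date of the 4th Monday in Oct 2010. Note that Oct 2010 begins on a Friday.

Oct 2010 begins on a Friday, so the first Monday is Oct 4 (3 days later).
The 4th Monday is 3 weeks later: 4 + 21 = 25.

Oct 25, 2010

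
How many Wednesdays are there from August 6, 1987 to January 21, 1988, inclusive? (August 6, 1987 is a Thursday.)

24

August 6, 1987 is a Thursday; the first Wednesday on or after it is August 12, 1987 (6 days later).
From August 12, 1987 to January 21, 1988: 19 + 30 + 31 + 30 + 31 + 21 = 162 days (rest of August, September, October, November, December, January).
162 ÷ 7 = 23 full weeks with remainder 1, so 23 more Wednesdays after the first → 24.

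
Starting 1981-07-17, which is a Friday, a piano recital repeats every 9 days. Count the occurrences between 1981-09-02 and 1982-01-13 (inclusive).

Occurrences land 9·i days after 1981-07-17 for i = 0, 1, 2, …
1981-09-02 is 47 days after the start; 47 ÷ 9 = 5 remainder 2; since the remainder is 2, round up to i = 6. First occurrence in the window: #7 on 1981-09-09 (6×9 = 54 days in).
1982-01-13 is 180 days after the start; 180 ÷ 9 = 20 remainder 0. Last occurrence in the window: #21 on 1982-01-13.
Occurrences #7 through #21: 15 in total.

15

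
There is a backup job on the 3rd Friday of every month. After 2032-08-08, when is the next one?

August 2032 starts on a Sunday; its first Friday is the 6th, so the 3rd Friday is the 20th — 2032-08-20.
2032-08-20 is after 2032-08-08, so that is the next one.

2032-08-20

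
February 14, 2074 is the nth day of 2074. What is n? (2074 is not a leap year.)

Days in months before February: 31 = 31.
Plus 14 days into February → day 45.

45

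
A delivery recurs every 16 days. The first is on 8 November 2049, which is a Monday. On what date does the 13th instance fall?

19 May 2050

The 13th occurrence is 12 intervals after the first: 12 × 16 = 192 days after 8 November 2049.
November has 30 days — 22 days to the end of November leaves 170.
December has 31 days (139 left).
January has 31 days (108 left).
February has 28 days (80 left).
March has 31 days (49 left).
April has 30 days (19 left).
19 days into May → 19 May 2050.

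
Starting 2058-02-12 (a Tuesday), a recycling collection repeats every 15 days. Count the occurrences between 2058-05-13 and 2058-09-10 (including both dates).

9

Occurrences land 15·i days after 2058-02-12 for i = 0, 1, 2, …
2058-05-13 is 90 days after the start; 90 ÷ 15 = 6 remainder 0. First occurrence in the window: #7 on 2058-05-13 (6×15 = 90 days in).
2058-09-10 is 210 days after the start; 210 ÷ 15 = 14 remainder 0. Last occurrence in the window: #15 on 2058-09-10.
Occurrences #7 through #15: 9 in total.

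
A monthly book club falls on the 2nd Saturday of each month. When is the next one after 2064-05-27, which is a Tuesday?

May 2064 starts on a Thursday; its first Saturday is the 3rd, so the 2nd Saturday is the 10th — 2064-05-10.
That is not after 2064-05-27, so look at June 2064.
June 2064 starts on a Sunday; its first Saturday is the 7th, so the 2nd Saturday is the 14th — 2064-06-14.

2064-06-14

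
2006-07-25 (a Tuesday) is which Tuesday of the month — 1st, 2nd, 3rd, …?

Day 25 falls in week ⌈25/7⌉ of the month.
Days 1–7 hold the 1st Tuesday, 8–14 the 2nd, 15–21 the 3rd, 22–28 the 4th, 29–31 the 5th.
25 is in the range for the 4th.

4th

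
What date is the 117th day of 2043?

January has 31 days (117 − 31 = 86 remain).
February has 28 days (86 − 28 = 58 remain).
March has 31 days (58 − 31 = 27 remain).
27 into April → April 27.

27 April 2043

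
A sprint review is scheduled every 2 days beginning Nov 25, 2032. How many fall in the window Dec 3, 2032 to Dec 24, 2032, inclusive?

Occurrences land 2·i days after Nov 25, 2032 for i = 0, 1, 2, …
Dec 3, 2032 is 8 days after the start; 8 ÷ 2 = 4 remainder 0. First occurrence in the window: #5 on Dec 3, 2032 (4×2 = 8 days in).
Dec 24, 2032 is 29 days after the start; 29 ÷ 2 = 14 remainder 1. Last occurrence in the window: #15 on Dec 23, 2032.
Occurrences #5 through #15: 11 in total.

11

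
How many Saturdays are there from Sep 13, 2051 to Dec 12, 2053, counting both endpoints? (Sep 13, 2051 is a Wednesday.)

117

Sep 13, 2051 is a Wednesday; the first Saturday on or after it is Sep 16, 2051 (3 days later).
From Sep 16, 2051 to Dec 12, 2053: 106 + 366 + 346 = 818 days (rest of 2051, 2052, to Dec 12, 2053 in 2053).
818 ÷ 7 = 116 full weeks with remainder 6, so 116 more Saturdays after the first → 117.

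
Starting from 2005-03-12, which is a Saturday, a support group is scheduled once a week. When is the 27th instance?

2005-09-10

The 27th occurrence is 26 intervals after the first: 26 × 7 = 182 days after 2005-03-12.
March has 31 days — 19 days to the end of March leaves 163.
April has 30 days (133 left).
May has 31 days (102 left).
June has 30 days (72 left).
July has 31 days (41 left).
August has 31 days (10 left).
10 days into September → 2005-09-10.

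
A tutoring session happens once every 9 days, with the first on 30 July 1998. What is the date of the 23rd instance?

13 February 1999

The 23rd occurrence is 22 intervals after the first: 22 × 9 = 198 days after 30 July 1998.
July has 31 days — 1 day to the end of July leaves 197.
August has 31 days (166 left).
September has 30 days (136 left).
October has 31 days (105 left).
November has 30 days (75 left).
December has 31 days (44 left).
January has 31 days (13 left).
13 days into February → 13 February 1999.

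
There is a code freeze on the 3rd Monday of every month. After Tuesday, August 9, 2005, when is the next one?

August 2005 starts on a Monday; its first Monday is the 1st, so the 3rd Monday is the 15th — August 15, 2005.
August 15, 2005 is after August 9, 2005, so that is the next one.

August 15, 2005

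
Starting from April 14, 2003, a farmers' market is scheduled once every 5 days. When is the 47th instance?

November 30, 2003

The 47th occurrence is 46 intervals after the first: 46 × 5 = 230 days after April 14, 2003.
April has 30 days — 16 days to the end of April leaves 214.
May has 31 days (183 left).
June has 30 days (153 left).
July has 31 days (122 left).
August has 31 days (91 left).
September has 30 days (61 left).
October has 31 days (30 left).
30 days into November → November 30, 2003.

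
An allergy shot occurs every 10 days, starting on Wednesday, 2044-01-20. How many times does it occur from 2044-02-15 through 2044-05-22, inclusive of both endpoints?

10

Occurrences land 10·i days after 2044-01-20 for i = 0, 1, 2, …
2044-02-15 is 26 days after the start; 26 ÷ 10 = 2 remainder 6; since the remainder is 6, round up to i = 3. First occurrence in the window: #4 on 2044-02-19 (3×10 = 30 days in).
2044-05-22 is 123 days after the start; 123 ÷ 10 = 12 remainder 3. Last occurrence in the window: #13 on 2044-05-19.
Occurrences #4 through #13: 10 in total.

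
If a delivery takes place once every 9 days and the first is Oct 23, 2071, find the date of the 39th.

Sep 29, 2072

The 39th occurrence is 38 intervals after the first: 38 × 9 = 342 days after Oct 23, 2071.
Oct has 31 days — 8 days to the end of Oct leaves 334.
Nov has 30 days (304 left).
Dec has 31 days (273 left).
Jan has 31 days (242 left).
Feb has 29 days (213 left).
Mar has 31 days (182 left).
Apr has 30 days (152 left).
May has 31 days (121 left).
Jun has 30 days (91 left).
Jul has 31 days (60 left).
Aug has 31 days (29 left).
29 days into Sep → Sep 29, 2072.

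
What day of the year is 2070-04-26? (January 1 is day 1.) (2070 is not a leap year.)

Days in months before April: 31 + 28 + 31 = 90.
Plus 26 days into April → day 116.

116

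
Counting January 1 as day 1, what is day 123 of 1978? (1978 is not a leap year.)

May 3, 1978

Jan has 31 days (123 − 31 = 92 remain).
Feb has 28 days (92 − 28 = 64 remain).
Mar has 31 days (64 − 31 = 33 remain).
Apr has 30 days (33 − 30 = 3 remain).
3 into May → May 3.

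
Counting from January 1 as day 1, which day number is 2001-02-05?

Days in months before February: 31 = 31.
Plus 5 days into February → day 36.

36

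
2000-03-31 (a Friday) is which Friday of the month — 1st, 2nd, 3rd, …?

5th

Day 31 falls in week ⌈31/7⌉ of the month.
Days 1–7 hold the 1st Friday, 8–14 the 2nd, 15–21 the 3rd, 22–28 the 4th, 29–31 the 5th.
31 is in the range for the 5th.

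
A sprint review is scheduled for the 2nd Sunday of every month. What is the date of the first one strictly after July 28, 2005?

July 2005 starts on a Friday; its first Sunday is the 3rd, so the 2nd Sunday is the 10th — July 10, 2005.
That is not after July 28, 2005, so look at August 2005.
August 2005 starts on a Monday; its first Sunday is the 7th, so the 2nd Sunday is the 14th — August 14, 2005.

August 14, 2005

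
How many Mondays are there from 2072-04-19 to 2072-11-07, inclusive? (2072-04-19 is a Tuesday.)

29

2072-04-19 is a Tuesday; the first Monday on or after it is 2072-04-25 (6 days later).
From 2072-04-25 to 2072-11-07: 5 + 31 + 30 + 31 + 31 + 30 + 31 + 7 = 196 days (rest of April, May, June, July, August, September, October, November).
196 ÷ 7 = 28 full weeks with remainder 0, so 28 more Mondays after the first → 29.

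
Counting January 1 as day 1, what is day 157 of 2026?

2026-06-06

January has 31 days (157 − 31 = 126 remain).
February has 28 days (126 − 28 = 98 remain).
March has 31 days (98 − 31 = 67 remain).
April has 30 days (67 − 30 = 37 remain).
May has 31 days (37 − 31 = 6 remain).
6 into June → June 6.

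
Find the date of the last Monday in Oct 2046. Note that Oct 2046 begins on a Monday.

Oct 29, 2046

Oct 2046 begins on a Monday, so the first Monday is Oct 1.
Oct 2046 has 31 days. Adding weeks: 1, 8, 15, 22, 29 — the last one ≤ 31 is the 29th.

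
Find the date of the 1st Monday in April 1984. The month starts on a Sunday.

1984-04-02

April 1984 begins on a Sunday, so the first Monday is April 2 (1 day later).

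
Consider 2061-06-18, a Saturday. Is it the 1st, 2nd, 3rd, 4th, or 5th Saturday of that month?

3rd

Day 18 falls in week ⌈18/7⌉ of the month.
Days 1–7 hold the 1st Saturday, 8–14 the 2nd, 15–21 the 3rd, 22–28 the 4th, 29–31 the 5th.
18 is in the range for the 3rd.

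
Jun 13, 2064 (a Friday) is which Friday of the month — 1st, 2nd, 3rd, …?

Day 13 falls in week ⌈13/7⌉ of the month.
Days 1–7 hold the 1st Friday, 8–14 the 2nd, 15–21 the 3rd, 22–28 the 4th, 29–31 the 5th.
13 is in the range for the 2nd.

2nd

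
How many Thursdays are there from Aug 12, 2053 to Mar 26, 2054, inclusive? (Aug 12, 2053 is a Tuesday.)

33

Aug 12, 2053 is a Tuesday; the first Thursday on or after it is Aug 14, 2053 (2 days later).
From Aug 14, 2053 to Mar 26, 2054: 17 + 30 + 31 + 30 + 31 + 31 + 28 + 26 = 224 days (rest of Aug, Sep, Oct, Nov, Dec, Jan, Feb, Mar).
224 ÷ 7 = 32 full weeks with remainder 0, so 32 more Thursdays after the first → 33.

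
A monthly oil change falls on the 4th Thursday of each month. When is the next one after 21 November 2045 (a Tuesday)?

November 2045 starts on a Wednesday; its first Thursday is the 2nd, so the 4th Thursday is the 23rd — 23 November 2045.
23 November 2045 is after 21 November 2045, so that is the next one.

23 November 2045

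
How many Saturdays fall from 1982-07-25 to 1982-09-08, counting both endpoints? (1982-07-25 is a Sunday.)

6

1982-07-25 is a Sunday; the first Saturday on or after it is 1982-07-31 (6 days later).
From 1982-07-31 to 1982-09-08: 0 + 31 + 8 = 39 days (rest of July, August, September).
39 ÷ 7 = 5 full weeks with remainder 4, so 5 more Saturdays after the first → 6.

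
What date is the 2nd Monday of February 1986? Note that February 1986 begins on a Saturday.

February 1986 begins on a Saturday, so the first Monday is February 3 (2 days later).
The 2nd Monday is 1 weeks later: 3 + 7 = 10.

February 10, 1986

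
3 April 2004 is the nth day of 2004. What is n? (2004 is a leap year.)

Days in months before April: 31 + 29 + 31 = 91.
Plus 3 days into April → day 94.

94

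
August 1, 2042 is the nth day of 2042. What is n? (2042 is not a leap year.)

Days in months before August: 31 + 28 + 31 + 30 + 31 + 30 + 31 = 212.
Plus 1 day into August → day 213.

213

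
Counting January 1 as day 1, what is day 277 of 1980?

Jan has 31 days (277 − 31 = 246 remain).
Feb has 29 days (246 − 29 = 217 remain).
Mar has 31 days (217 − 31 = 186 remain).
Apr has 30 days (186 − 30 = 156 remain).
May has 31 days (156 − 31 = 125 remain).
Jun has 30 days (125 − 30 = 95 remain).
Jul has 31 days (95 − 31 = 64 remain).
Aug has 31 days (64 − 31 = 33 remain).
Sep has 30 days (33 − 30 = 3 remain).
3 into Oct → Oct 3.

Oct 3, 1980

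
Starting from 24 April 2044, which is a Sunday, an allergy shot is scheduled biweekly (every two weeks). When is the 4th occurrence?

5 June 2044

The 4th occurrence is 3 intervals after the first: 3 × 14 = 42 days after 24 April 2044.
April has 30 days — 6 days to the end of April leaves 36.
May has 31 days (5 left).
5 days into June → 5 June 2044.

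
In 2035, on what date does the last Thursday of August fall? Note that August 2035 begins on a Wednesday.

30 August 2035

August 2035 begins on a Wednesday, so the first Thursday is August 2 (1 day later).
August 2035 has 31 days. Adding weeks: 2, 9, 16, 23, 30 — the last one ≤ 31 is the 30th.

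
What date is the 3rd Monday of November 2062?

The first Monday of November 2062 is November 6.
The 3rd Monday is 2 weeks later: 6 + 14 = 20.

November 20, 2062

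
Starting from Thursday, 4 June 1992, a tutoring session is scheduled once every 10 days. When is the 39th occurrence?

The 39th occurrence is 38 intervals after the first: 38 × 10 = 380 days after 4 June 1992.
June has 30 days — 26 days to the end of June leaves 354.
July has 31 days (323 left).
August has 31 days (292 left).
September has 30 days (262 left).
October has 31 days (231 left).
November has 30 days (201 left).
December has 31 days (170 left).
January has 31 days (139 left).
February has 28 days (111 left).
March has 31 days (80 left).
April has 30 days (50 left).
May has 31 days (19 left).
19 days into June → 19 June 1993.

19 June 1993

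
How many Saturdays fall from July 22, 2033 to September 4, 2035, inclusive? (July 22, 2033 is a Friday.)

111

July 22, 2033 is a Friday; the first Saturday on or after it is July 23, 2033 (1 day later).
From July 23, 2033 to September 4, 2035: 161 + 365 + 247 = 773 days (rest of 2033, 2034, to September 4, 2035 in 2035).
773 ÷ 7 = 110 full weeks with remainder 3, so 110 more Saturdays after the first → 111.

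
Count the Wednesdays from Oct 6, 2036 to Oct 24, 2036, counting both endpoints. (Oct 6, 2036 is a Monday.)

Oct 6, 2036 is a Monday; the first Wednesday on or after it is Oct 8, 2036 (2 days later).
From Oct 8, 2036 to Oct 24, 2036 is 24 − 8 = 16 days.
16 ÷ 7 = 2 full weeks with remainder 2, so 2 more Wednesdays after the first → 3.

3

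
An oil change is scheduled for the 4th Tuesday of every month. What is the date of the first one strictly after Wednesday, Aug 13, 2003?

Aug 26, 2003

Aug 2003 starts on a Friday; its first Tuesday is the 5th, so the 4th Tuesday is the 26th — Aug 26, 2003.
Aug 26, 2003 is after Aug 13, 2003, so that is the next one.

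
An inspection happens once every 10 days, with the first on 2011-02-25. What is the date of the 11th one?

The 11th occurrence is 10 intervals after the first: 10 × 10 = 100 days after 2011-02-25.
February has 28 days — 3 days to the end of February leaves 97.
March has 31 days (66 left).
April has 30 days (36 left).
May has 31 days (5 left).
5 days into June → 2011-06-05.

2011-06-05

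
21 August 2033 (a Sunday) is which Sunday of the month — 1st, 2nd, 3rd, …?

Day 21 falls in week ⌈21/7⌉ of the month.
Days 1–7 hold the 1st Sunday, 8–14 the 2nd, 15–21 the 3rd, 22–28 the 4th, 29–31 the 5th.
21 is in the range for the 3rd.

3rd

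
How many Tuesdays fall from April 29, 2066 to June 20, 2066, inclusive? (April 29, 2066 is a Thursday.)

April 29, 2066 is a Thursday; the first Tuesday on or after it is May 4, 2066 (5 days later).
From May 4, 2066 to June 20, 2066: 27 + 20 = 47 days (rest of May, June).
47 ÷ 7 = 6 full weeks with remainder 5, so 6 more Tuesdays after the first → 7.

7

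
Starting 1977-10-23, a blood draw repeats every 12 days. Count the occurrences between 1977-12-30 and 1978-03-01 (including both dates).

5

Occurrences land 12·i days after 1977-10-23 for i = 0, 1, 2, …
1977-12-30 is 68 days after the start; 68 ÷ 12 = 5 remainder 8; since the remainder is 8, round up to i = 6. First occurrence in the window: #7 on 1978-01-03 (6×12 = 72 days in).
1978-03-01 is 129 days after the start; 129 ÷ 12 = 10 remainder 9. Last occurrence in the window: #11 on 1978-02-20.
Occurrences #7 through #11: 5 in total.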